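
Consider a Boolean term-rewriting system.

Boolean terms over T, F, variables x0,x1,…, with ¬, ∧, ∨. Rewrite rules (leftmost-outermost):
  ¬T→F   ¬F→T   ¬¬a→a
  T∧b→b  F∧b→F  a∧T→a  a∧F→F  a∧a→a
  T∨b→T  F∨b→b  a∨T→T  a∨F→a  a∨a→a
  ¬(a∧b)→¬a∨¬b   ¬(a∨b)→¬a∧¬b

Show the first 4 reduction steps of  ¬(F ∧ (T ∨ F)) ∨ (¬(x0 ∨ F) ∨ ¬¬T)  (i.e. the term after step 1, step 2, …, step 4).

  start: ¬(F ∧ (T ∨ F)) ∨ (¬(x0 ∨ F) ∨ ¬¬T)
  step 1: (¬F ∨ ¬(T ∨ F)) ∨ (¬(x0 ∨ F) ∨ ¬¬T)
  step 2: (T ∨ ¬(T ∨ F)) ∨ (¬(x0 ∨ F) ∨ ¬¬T)
  step 3: T ∨ (¬(x0 ∨ F) ∨ ¬¬T)
  step 4: T

Answer: after 4 steps: T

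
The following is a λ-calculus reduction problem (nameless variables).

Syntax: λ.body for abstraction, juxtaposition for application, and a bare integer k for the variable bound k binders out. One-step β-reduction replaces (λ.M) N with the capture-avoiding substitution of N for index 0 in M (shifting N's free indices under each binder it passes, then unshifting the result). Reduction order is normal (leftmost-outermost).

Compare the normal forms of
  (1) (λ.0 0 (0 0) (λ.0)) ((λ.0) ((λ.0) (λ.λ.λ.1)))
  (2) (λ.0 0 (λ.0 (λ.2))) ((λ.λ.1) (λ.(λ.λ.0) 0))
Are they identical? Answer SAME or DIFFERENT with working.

Term A:
  start: (λ.0 0 (0 0) (λ.0)) ((λ.0) ((λ.0) (λ.λ.λ.1)))
  step 1: (λ.0) ((λ.0) (λ.λ.λ.1)) ((λ.0) ((λ.0) (λ.λ.λ.1))) ((λ.0) ((λ.0) (λ.λ.λ.1)) ((λ.0) ((λ.0) (λ.λ.λ.1)))) (λ.0)
  step 2: (λ.0) (λ.λ.λ.1) ((λ.0) ((λ.0) (λ.λ.λ.1))) ((λ.0) ((λ.0) (λ.λ.λ.1)) ((λ.0) ((λ.0) (λ.λ.λ.1)))) (λ.0)
  step 3: (λ.λ.λ.1) ((λ.0) ((λ.0) (λ.λ.λ.1))) ((λ.0) ((λ.0) (λ.λ.λ.1)) ((λ.0) ((λ.0) (λ.λ.λ.1)))) (λ.0)
  step 4: (λ.λ.1) ((λ.0) ((λ.0) (λ.λ.λ.1)) ((λ.0) ((λ.0) (λ.λ.λ.1)))) (λ.0)
  step 5: (λ.(λ.0) ((λ.0) (λ.λ.λ.1)) ((λ.0) ((λ.0) (λ.λ.λ.1)))) (λ.0)
  step 6: (λ.0) ((λ.0) (λ.λ.λ.1)) ((λ.0) ((λ.0) (λ.λ.λ.1)))
  step 7: (λ.0) (λ.λ.λ.1) ((λ.0) ((λ.0) (λ.λ.λ.1)))
  step 8: (λ.λ.λ.1) ((λ.0) ((λ.0) (λ.λ.λ.1)))
  step 9: λ.λ.1

Term B:
  start: (λ.0 0 (λ.0 (λ.2))) ((λ.λ.1) (λ.(λ.λ.0) 0))
  step 1: (λ.λ.1) (λ.(λ.λ.0) 0) ((λ.λ.1) (λ.(λ.λ.0) 0)) (λ.0 (λ.(λ.λ.1) (λ.(λ.λ.0) 0)))
  step 2: (λ.λ.(λ.λ.0) 0) ((λ.λ.1) (λ.(λ.λ.0) 0)) (λ.0 (λ.(λ.λ.1) (λ.(λ.λ.0) 0)))
  step 3: (λ.(λ.λ.0) 0) (λ.0 (λ.(λ.λ.1) (λ.(λ.λ.0) 0)))
  step 4: (λ.λ.0) (λ.0 (λ.(λ.λ.1) (λ.(λ.λ.0) 0)))
  step 5: λ.0

Answer: DIFFERENT — A ⇓ λ.λ.1, B ⇓ λ.0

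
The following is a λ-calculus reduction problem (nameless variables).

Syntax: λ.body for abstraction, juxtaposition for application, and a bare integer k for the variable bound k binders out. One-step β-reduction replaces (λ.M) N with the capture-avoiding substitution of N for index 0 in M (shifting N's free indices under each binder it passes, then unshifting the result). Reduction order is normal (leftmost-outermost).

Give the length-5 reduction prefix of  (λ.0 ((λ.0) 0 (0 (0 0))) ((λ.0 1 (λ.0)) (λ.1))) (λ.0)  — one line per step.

  start: (λ.0 ((λ.0) 0 (0 (0 0))) ((λ.0 1 (λ.0)) (λ.1))) (λ.0)
  step 1: (λ.0) ((λ.0) (λ.0) ((λ.0) ((λ.0) (λ.0)))) ((λ.0 (λ.0) (λ.0)) (λ.λ.0))
  step 2: (λ.0) (λ.0) ((λ.0) ((λ.0) (λ.0))) ((λ.0 (λ.0) (λ.0)) (λ.λ.0))
  step 3: (λ.0) ((λ.0) ((λ.0) (λ.0))) ((λ.0 (λ.0) (λ.0)) (λ.λ.0))
  step 4: (λ.0) ((λ.0) (λ.0)) ((λ.0 (λ.0) (λ.0)) (λ.λ.0))
  step 5: (λ.0) (λ.0) ((λ.0 (λ.0) (λ.0)) (λ.λ.0))

Answer: after 5 steps: (λ.0) (λ.0) ((λ.0 (λ.0) (λ.0)) (λ.λ.0))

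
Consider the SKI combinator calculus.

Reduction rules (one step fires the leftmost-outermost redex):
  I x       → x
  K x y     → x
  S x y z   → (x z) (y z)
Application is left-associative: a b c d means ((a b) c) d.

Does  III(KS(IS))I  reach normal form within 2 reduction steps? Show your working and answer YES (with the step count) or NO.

Answer: NO — after 2 steps the term is I(KS(IS))I, not yet normal

Working:
  start: III(KS(IS))I
  [1] II(KS(IS))I
  [2] I(KS(IS))I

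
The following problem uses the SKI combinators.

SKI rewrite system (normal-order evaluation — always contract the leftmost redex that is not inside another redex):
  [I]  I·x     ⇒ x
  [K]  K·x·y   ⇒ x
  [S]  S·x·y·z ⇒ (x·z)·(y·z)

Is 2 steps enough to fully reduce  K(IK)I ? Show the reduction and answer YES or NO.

  start: K(IK)I
  [1] IK
  [2] K

Answer: YES — reaches normal form K in 2 ≤ 2 steps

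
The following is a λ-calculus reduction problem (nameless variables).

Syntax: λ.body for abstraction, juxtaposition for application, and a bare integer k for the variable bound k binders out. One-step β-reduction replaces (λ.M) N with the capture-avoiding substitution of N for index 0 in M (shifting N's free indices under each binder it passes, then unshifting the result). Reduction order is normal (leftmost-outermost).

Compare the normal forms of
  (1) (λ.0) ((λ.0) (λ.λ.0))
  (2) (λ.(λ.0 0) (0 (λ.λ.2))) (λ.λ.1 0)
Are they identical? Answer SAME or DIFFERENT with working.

Term A:
  start: (λ.0) ((λ.0) (λ.λ.0))
  [1] (λ.0) (λ.λ.0)
  [2] λ.λ.0

Term B:
  start: (λ.(λ.0 0) (0 (λ.λ.2))) (λ.λ.1 0)
  [1] (λ.0 0) ((λ.λ.1 0) (λ.λ.λ.λ.1 0))
  [2] (λ.λ.1 0) (λ.λ.λ.λ.1 0) ((λ.λ.1 0) (λ.λ.λ.λ.1 0))
  [3] (λ.(λ.λ.λ.λ.1 0) 0) ((λ.λ.1 0) (λ.λ.λ.λ.1 0))
  [4] (λ.λ.λ.λ.1 0) ((λ.λ.1 0) (λ.λ.λ.λ.1 0))
  [5] λ.λ.λ.1 0

Answer: DIFFERENT — A ⇓ λ.λ.0, B ⇓ λ.λ.λ.1 0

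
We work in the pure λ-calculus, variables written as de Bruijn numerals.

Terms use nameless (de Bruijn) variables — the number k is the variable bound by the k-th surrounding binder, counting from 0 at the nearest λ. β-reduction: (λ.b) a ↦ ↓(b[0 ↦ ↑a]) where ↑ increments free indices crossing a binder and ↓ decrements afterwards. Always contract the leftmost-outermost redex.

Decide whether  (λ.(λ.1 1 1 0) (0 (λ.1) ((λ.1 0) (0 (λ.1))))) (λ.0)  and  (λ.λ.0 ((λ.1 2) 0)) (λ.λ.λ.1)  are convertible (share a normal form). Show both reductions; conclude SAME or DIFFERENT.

Answer: DIFFERENT — A ⇓ λ.0, B ⇓ λ.0 (0 (λ.λ.λ.1))

Working:
Term A:
  start: (λ.(λ.1 1 1 0) (0 (λ.1) ((λ.1 0) (0 (λ.1))))) (λ.0)
  →1  (λ.(λ.0) (λ.0) (λ.0) 0) ((λ.0) (λ.λ.0) ((λ.(λ.0) 0) ((λ.0) (λ.λ.0))))
  →2  (λ.0) (λ.0) (λ.0) ((λ.0) (λ.λ.0) ((λ.(λ.0) 0) ((λ.0) (λ.λ.0))))
  →3  (λ.0) (λ.0) ((λ.0) (λ.λ.0) ((λ.(λ.0) 0) ((λ.0) (λ.λ.0))))
  →4  (λ.0) ((λ.0) (λ.λ.0) ((λ.(λ.0) 0) ((λ.0) (λ.λ.0))))
  →5  (λ.0) (λ.λ.0) ((λ.(λ.0) 0) ((λ.0) (λ.λ.0)))
  →6  (λ.λ.0) ((λ.(λ.0) 0) ((λ.0) (λ.λ.0)))
  →7  λ.0

Term B:
  start: (λ.λ.0 ((λ.1 2) 0)) (λ.λ.λ.1)
  →1  λ.0 ((λ.1 (λ.λ.λ.1)) 0)
  →2  λ.0 (0 (λ.λ.λ.1))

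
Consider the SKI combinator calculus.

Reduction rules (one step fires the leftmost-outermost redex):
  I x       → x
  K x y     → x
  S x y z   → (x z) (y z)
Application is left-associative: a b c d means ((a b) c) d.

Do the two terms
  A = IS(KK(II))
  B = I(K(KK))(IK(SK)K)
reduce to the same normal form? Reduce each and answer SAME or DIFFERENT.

Answer: DIFFERENT — A ⇓ SK, B ⇓ KK

Working:
Term A:
  start: IS(KK(II))
  →1  S(KK(II))
  →2  SK

Term B:
  start: I(K(KK))(IK(SK)K)
  →1  K(KK)(IK(SK)K)
  →2  KK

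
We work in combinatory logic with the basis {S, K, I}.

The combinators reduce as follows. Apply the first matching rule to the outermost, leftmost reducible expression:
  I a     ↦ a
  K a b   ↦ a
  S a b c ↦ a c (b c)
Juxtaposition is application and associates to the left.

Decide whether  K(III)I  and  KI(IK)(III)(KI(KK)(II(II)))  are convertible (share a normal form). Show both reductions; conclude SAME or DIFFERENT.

Term A:
  start: K(III)I
  →1  III
  →2  II
  →3  I

Term B:
  start: KI(IK)(III)(KI(KK)(II(II)))
  →1  I(III)(KI(KK)(II(II)))
  →2  III(KI(KK)(II(II)))
  →3  II(KI(KK)(II(II)))
  →4  I(KI(KK)(II(II)))
  →5  KI(KK)(II(II))
  →6  I(II(II))
  →7  II(II)
  →8  I(II)
  →9  II
  →10  I

Answer: SAME — A ⇓ I, B ⇓ I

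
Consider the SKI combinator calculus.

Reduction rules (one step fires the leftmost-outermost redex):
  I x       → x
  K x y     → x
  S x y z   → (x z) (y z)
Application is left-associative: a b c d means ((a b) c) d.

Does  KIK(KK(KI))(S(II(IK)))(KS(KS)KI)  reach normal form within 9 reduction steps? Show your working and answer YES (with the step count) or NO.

  start: KIK(KK(KI))(S(II(IK)))(KS(KS)KI)
  →1  I(KK(KI))(S(II(IK)))(KS(KS)KI)
  →2  KK(KI)(S(II(IK)))(KS(KS)KI)
  →3  K(S(II(IK)))(KS(KS)KI)
  →4  S(II(IK))
  →5  S(I(IK))
  →6  S(IK)
  →7  SK

Answer: YES — reaches normal form SK in 7 ≤ 9 steps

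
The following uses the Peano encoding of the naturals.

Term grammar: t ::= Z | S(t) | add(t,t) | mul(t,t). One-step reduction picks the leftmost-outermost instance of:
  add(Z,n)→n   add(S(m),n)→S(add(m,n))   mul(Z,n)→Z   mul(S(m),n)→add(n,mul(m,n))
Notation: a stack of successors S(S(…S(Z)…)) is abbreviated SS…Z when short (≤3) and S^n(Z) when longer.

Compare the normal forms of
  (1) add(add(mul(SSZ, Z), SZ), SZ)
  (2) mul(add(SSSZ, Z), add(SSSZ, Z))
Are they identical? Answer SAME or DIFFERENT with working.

Term A:
  start: add(add(mul(SSZ, Z), SZ), SZ)
  →1  add(add(add(Z, mul(SZ, Z)), SZ), SZ)
  →2  add(add(mul(SZ, Z), SZ), SZ)
  →3  add(add(add(Z, mul(Z, Z)), SZ), SZ)
  →4  add(add(mul(Z, Z), SZ), SZ)
  →5  add(add(Z, SZ), SZ)
  →6  add(SZ, SZ)
  →7  S(add(Z, SZ))
  →8  SSZ

Term B:
  start: mul(add(SSSZ, Z), add(SSSZ, Z))
  →1  mul(S(add(SSZ, Z)), add(SSSZ, Z))
  →2  add(add(SSSZ, Z), mul(add(SSZ, Z), add(SSSZ, Z)))
  →3  add(S(add(SSZ, Z)), mul(add(SSZ, Z), add(SSSZ, Z)))
  →4  S(add(add(SSZ, Z), mul(add(SSZ, Z), add(SSSZ, Z))))
  →5  S(add(S(add(SZ, Z)), mul(add(SSZ, Z), add(SSSZ, Z))))
  →6  S(S(add(add(SZ, Z), mul(add(SSZ, Z), add(SSSZ, Z)))))
  →7  S(S(add(S(add(Z, Z)), mul(add(SSZ, Z), add(SSSZ, Z)))))
  →8  S(S(S(add(add(Z, Z), mul(add(SSZ, Z), add(SSSZ, Z))))))
  →9  S(S(S(add(Z, mul(add(SSZ, Z), add(SSSZ, Z))))))
  →10  S(S(S(mul(add(SSZ, Z), add(SSSZ, Z)))))
  →11  S(S(S(mul(S(add(SZ, Z)), add(SSSZ, Z)))))
  →12  S(S(S(add(add(SSSZ, Z), mul(add(SZ, Z), add(SSSZ, Z))))))
  →13  S(S(S(add(S(add(SSZ, Z)), mul(add(SZ, Z), add(SSSZ, Z))))))
  →14  S(S(S(S(add(add(SSZ, Z), mul(add(SZ, Z), add(SSSZ, Z)))))))
  →15  S(S(S(S(add(S(add(SZ, Z)), mul(add(SZ, Z), add(SSSZ, Z)))))))
  →16  S(S(S(S(S(add(add(SZ, Z), mul(add(SZ, Z), add(SSSZ, Z))))))))
  →17  S(S(S(S(S(add(S(add(Z, Z)), mul(add(SZ, Z), add(SSSZ, Z))))))))
  →18  S(S(S(S(S(S(add(add(Z, Z), mul(add(SZ, Z), add(SSSZ, Z)))))))))
  →19  S(S(S(S(S(S(add(Z, mul(add(SZ, Z), add(SSSZ, Z)))))))))
  →20  S(S(S(S(S(S(mul(add(SZ, Z), add(SSSZ, Z))))))))
  →21  S(S(S(S(S(S(mul(S(add(Z, Z)), add(SSSZ, Z))))))))
  →22  S(S(S(S(S(S(add(add(SSSZ, Z), mul(add(Z, Z), add(SSSZ, Z)))))))))
  →23  S(S(S(S(S(S(add(S(add(SSZ, Z)), mul(add(Z, Z), add(SSSZ, Z)))))))))
  →24  S(S(S(S(S(S(S(add(add(SSZ, Z), mul(add(Z, Z), add(SSSZ, Z))))))))))
  →25  S(S(S(S(S(S(S(add(S(add(SZ, Z)), mul(add(Z, Z), add(SSSZ, Z))))))))))
  →26  S(S(S(S(S(S(S(S(add(add(SZ, Z), mul(add(Z, Z), add(SSSZ, Z)))))))))))
  →27  S(S(S(S(S(S(S(S(add(S(add(Z, Z)), mul(add(Z, Z), add(SSSZ, Z)))))))))))
  →28  S(S(S(S(S(S(S(S(S(add(add(Z, Z), mul(add(Z, Z), add(SSSZ, Z))))))))))))
  →29  S(S(S(S(S(S(S(S(S(add(Z, mul(add(Z, Z), add(SSSZ, Z))))))))))))
  →30  S(S(S(S(S(S(S(S(S(mul(add(Z, Z), add(SSSZ, Z)))))))))))
  →31  S(S(S(S(S(S(S(S(S(mul(Z, add(SSSZ, Z)))))))))))
  →32  S^9(Z)

Answer: DIFFERENT — A ⇓ SSZ, B ⇓ S^9(Z)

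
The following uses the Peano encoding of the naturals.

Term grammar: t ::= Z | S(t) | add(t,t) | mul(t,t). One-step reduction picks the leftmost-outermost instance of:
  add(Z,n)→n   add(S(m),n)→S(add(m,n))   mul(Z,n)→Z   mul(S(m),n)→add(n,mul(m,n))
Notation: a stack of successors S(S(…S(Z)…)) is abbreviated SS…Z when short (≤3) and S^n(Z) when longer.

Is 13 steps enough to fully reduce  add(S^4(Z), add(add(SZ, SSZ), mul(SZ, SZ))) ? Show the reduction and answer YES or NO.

  start: add(S^4(Z), add(add(SZ, SSZ), mul(SZ, SZ)))
  →1  S(add(SSSZ, add(add(SZ, SSZ), mul(SZ, SZ))))
  →2  S(S(add(SSZ, add(add(SZ, SSZ), mul(SZ, SZ)))))
  →3  S(S(S(add(SZ, add(add(SZ, SSZ), mul(SZ, SZ))))))
  →4  S(S(S(S(add(Z, add(add(SZ, SSZ), mul(SZ, SZ)))))))
  →5  S(S(S(S(add(add(SZ, SSZ), mul(SZ, SZ))))))
  →6  S(S(S(S(add(S(add(Z, SSZ)), mul(SZ, SZ))))))
  →7  S(S(S(S(S(add(add(Z, SSZ), mul(SZ, SZ)))))))
  →8  S(S(S(S(S(add(SSZ, mul(SZ, SZ)))))))
  →9  S(S(S(S(S(S(add(SZ, mul(SZ, SZ))))))))
  →10  S(S(S(S(S(S(S(add(Z, mul(SZ, SZ)))))))))
  →11  S(S(S(S(S(S(S(mul(SZ, SZ))))))))
  →12  S(S(S(S(S(S(S(add(SZ, mul(Z, SZ)))))))))
  →13  S(S(S(S(S(S(S(S(add(Z, mul(Z, SZ))))))))))

Answer: NO — after 13 steps the term is S(S(S(S(S(S(S(S(add(Z, mul(Z, SZ)))))))))), not yet normal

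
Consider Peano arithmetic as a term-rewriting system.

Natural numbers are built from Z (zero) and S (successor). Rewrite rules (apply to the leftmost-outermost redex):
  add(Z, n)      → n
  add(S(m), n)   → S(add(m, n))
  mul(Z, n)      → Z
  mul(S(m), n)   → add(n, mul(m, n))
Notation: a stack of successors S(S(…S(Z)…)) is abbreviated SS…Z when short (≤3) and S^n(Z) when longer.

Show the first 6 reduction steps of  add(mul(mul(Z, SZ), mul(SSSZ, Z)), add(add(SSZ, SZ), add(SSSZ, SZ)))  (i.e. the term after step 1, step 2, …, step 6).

Answer: after 6 steps: S(add(S(add(Z, SZ)), add(SSSZ, SZ)))

Derivation:
  start: add(mul(mul(Z, SZ), mul(SSSZ, Z)), add(add(SSZ, SZ), add(SSSZ, SZ)))
  step 1: add(mul(Z, mul(SSSZ, Z)), add(add(SSZ, SZ), add(SSSZ, SZ)))
  step 2: add(Z, add(add(SSZ, SZ), add(SSSZ, SZ)))
  step 3: add(add(SSZ, SZ), add(SSSZ, SZ))
  step 4: add(S(add(SZ, SZ)), add(SSSZ, SZ))
  step 5: S(add(add(SZ, SZ), add(SSSZ, SZ)))
  step 6: S(add(S(add(Z, SZ)), add(SSSZ, SZ)))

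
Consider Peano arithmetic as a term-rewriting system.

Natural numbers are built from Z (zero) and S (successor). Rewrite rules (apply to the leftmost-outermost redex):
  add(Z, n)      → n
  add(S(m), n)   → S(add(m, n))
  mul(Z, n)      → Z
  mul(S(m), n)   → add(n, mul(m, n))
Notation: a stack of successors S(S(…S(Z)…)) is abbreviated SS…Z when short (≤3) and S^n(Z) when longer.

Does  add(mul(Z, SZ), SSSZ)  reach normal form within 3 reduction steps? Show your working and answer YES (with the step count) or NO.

Answer: YES — reaches normal form SSSZ in 2 ≤ 3 steps

Derivation:
  start: add(mul(Z, SZ), SSSZ)
  [1] add(Z, SSSZ)
  [2] SSSZ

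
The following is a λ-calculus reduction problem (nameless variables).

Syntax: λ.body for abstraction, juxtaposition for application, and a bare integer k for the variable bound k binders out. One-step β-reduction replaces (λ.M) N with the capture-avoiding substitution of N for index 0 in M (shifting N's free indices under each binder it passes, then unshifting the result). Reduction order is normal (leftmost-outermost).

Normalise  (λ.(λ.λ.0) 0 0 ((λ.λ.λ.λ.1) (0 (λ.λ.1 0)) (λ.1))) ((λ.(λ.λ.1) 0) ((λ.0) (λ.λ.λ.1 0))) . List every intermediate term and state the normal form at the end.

Answer: normal form = λ.λ.λ.1 0  (in 7 steps)

Derivation:
  start: (λ.(λ.λ.0) 0 0 ((λ.λ.λ.λ.1) (0 (λ.λ.1 0)) (λ.1))) ((λ.(λ.λ.1) 0) ((λ.0) (λ.λ.λ.1 0)))
  →1  (λ.λ.0) ((λ.(λ.λ.1) 0) ((λ.0) (λ.λ.λ.1 0))) ((λ.(λ.λ.1) 0) ((λ.0) (λ.λ.λ.1 0))) ((λ.λ.λ.λ.1) ((λ.(λ.λ.1) 0) ((λ.0) (λ.λ.λ.1 0)) (λ.λ.1 0)) (λ.(λ.(λ.λ.1) 0) ((λ.0) (λ.λ.λ.1 0))))
  →2  (λ.0) ((λ.(λ.λ.1) 0) ((λ.0) (λ.λ.λ.1 0))) ((λ.λ.λ.λ.1) ((λ.(λ.λ.1) 0) ((λ.0) (λ.λ.λ.1 0)) (λ.λ.1 0)) (λ.(λ.(λ.λ.1) 0) ((λ.0) (λ.λ.λ.1 0))))
  →3  (λ.(λ.λ.1) 0) ((λ.0) (λ.λ.λ.1 0)) ((λ.λ.λ.λ.1) ((λ.(λ.λ.1) 0) ((λ.0) (λ.λ.λ.1 0)) (λ.λ.1 0)) (λ.(λ.(λ.λ.1) 0) ((λ.0) (λ.λ.λ.1 0))))
  →4  (λ.λ.1) ((λ.0) (λ.λ.λ.1 0)) ((λ.λ.λ.λ.1) ((λ.(λ.λ.1) 0) ((λ.0) (λ.λ.λ.1 0)) (λ.λ.1 0)) (λ.(λ.(λ.λ.1) 0) ((λ.0) (λ.λ.λ.1 0))))
  →5  (λ.(λ.0) (λ.λ.λ.1 0)) ((λ.λ.λ.λ.1) ((λ.(λ.λ.1) 0) ((λ.0) (λ.λ.λ.1 0)) (λ.λ.1 0)) (λ.(λ.(λ.λ.1) 0) ((λ.0) (λ.λ.λ.1 0))))
  →6  (λ.0) (λ.λ.λ.1 0)
  →7  λ.λ.λ.1 0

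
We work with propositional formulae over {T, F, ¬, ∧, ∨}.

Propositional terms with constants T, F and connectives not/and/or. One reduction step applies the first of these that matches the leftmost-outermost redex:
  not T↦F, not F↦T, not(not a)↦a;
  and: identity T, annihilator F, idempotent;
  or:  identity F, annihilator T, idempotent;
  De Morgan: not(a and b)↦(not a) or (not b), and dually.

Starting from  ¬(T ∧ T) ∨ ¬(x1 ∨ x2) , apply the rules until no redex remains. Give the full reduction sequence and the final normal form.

  start: ¬(T ∧ T) ∨ ¬(x1 ∨ x2)
  →1  (¬T ∨ ¬T) ∨ ¬(x1 ∨ x2)
  →2  ¬T ∨ ¬(x1 ∨ x2)
  →3  F ∨ ¬(x1 ∨ x2)
  →4  ¬(x1 ∨ x2)
  →5  ¬x1 ∧ ¬x2

Answer: normal form = ¬x1 ∧ ¬x2  (in 5 steps)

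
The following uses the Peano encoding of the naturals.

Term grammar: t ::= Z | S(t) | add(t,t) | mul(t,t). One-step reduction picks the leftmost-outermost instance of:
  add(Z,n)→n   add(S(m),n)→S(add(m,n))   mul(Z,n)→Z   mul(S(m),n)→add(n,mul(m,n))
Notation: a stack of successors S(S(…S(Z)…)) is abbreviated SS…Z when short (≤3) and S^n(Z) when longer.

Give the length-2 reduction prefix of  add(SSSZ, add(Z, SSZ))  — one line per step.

  start: add(SSSZ, add(Z, SSZ))
  step 1: S(add(SSZ, add(Z, SSZ)))
  step 2: S(S(add(SZ, add(Z, SSZ))))

Answer: after 2 steps: S(S(add(SZ, add(Z, SSZ))))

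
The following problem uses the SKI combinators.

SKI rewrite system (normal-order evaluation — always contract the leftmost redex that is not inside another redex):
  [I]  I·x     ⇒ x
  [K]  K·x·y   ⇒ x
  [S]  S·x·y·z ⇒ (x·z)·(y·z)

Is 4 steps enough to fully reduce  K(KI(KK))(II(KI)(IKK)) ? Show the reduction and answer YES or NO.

  start: K(KI(KK))(II(KI)(IKK))
  [1] KI(KK)
  [2] I

Answer: YES — reaches normal form I in 2 ≤ 4 steps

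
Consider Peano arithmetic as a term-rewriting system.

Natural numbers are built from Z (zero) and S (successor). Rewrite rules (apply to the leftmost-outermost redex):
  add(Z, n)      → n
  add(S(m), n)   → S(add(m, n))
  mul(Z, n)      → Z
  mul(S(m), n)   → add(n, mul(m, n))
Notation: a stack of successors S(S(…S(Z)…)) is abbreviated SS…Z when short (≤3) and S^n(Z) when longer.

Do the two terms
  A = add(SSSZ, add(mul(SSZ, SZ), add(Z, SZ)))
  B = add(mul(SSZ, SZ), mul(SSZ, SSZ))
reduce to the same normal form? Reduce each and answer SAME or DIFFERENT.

Term A:
  start: add(SSSZ, add(mul(SSZ, SZ), add(Z, SZ)))
  step 1: S(add(SSZ, add(mul(SSZ, SZ), add(Z, SZ))))
  step 2: S(S(add(SZ, add(mul(SSZ, SZ), add(Z, SZ)))))
  step 3: S(S(S(add(Z, add(mul(SSZ, SZ), add(Z, SZ))))))
  step 4: S(S(S(add(mul(SSZ, SZ), add(Z, SZ)))))
  step 5: S(S(S(add(add(SZ, mul(SZ, SZ)), add(Z, SZ)))))
  step 6: S(S(S(add(S(add(Z, mul(SZ, SZ))), add(Z, SZ)))))
  step 7: S(S(S(S(add(add(Z, mul(SZ, SZ)), add(Z, SZ))))))
  step 8: S(S(S(S(add(mul(SZ, SZ), add(Z, SZ))))))
  step 9: S(S(S(S(add(add(SZ, mul(Z, SZ)), add(Z, SZ))))))
  step 10: S(S(S(S(add(S(add(Z, mul(Z, SZ))), add(Z, SZ))))))
  step 11: S(S(S(S(S(add(add(Z, mul(Z, SZ)), add(Z, SZ)))))))
  step 12: S(S(S(S(S(add(mul(Z, SZ), add(Z, SZ)))))))
  step 13: S(S(S(S(S(add(Z, add(Z, SZ)))))))
  step 14: S(S(S(S(S(add(Z, SZ))))))
  step 15: S^6(Z)

Term B:
  start: add(mul(SSZ, SZ), mul(SSZ, SSZ))
  step 1: add(add(SZ, mul(SZ, SZ)), mul(SSZ, SSZ))
  step 2: add(S(add(Z, mul(SZ, SZ))), mul(SSZ, SSZ))
  step 3: S(add(add(Z, mul(SZ, SZ)), mul(SSZ, SSZ)))
  step 4: S(add(mul(SZ, SZ), mul(SSZ, SSZ)))
  step 5: S(add(add(SZ, mul(Z, SZ)), mul(SSZ, SSZ)))
  step 6: S(add(S(add(Z, mul(Z, SZ))), mul(SSZ, SSZ)))
  step 7: S(S(add(add(Z, mul(Z, SZ)), mul(SSZ, SSZ))))
  step 8: S(S(add(mul(Z, SZ), mul(SSZ, SSZ))))
  step 9: S(S(add(Z, mul(SSZ, SSZ))))
  step 10: S(S(mul(SSZ, SSZ)))
  step 11: S(S(add(SSZ, mul(SZ, SSZ))))
  step 12: S(S(S(add(SZ, mul(SZ, SSZ)))))
  step 13: S(S(S(S(add(Z, mul(SZ, SSZ))))))
  step 14: S(S(S(S(mul(SZ, SSZ)))))
  step 15: S(S(S(S(add(SSZ, mul(Z, SSZ))))))
  step 16: S(S(S(S(S(add(SZ, mul(Z, SSZ)))))))
  step 17: S(S(S(S(S(S(add(Z, mul(Z, SSZ))))))))
  step 18: S(S(S(S(S(S(mul(Z, SSZ)))))))
  step 19: S^6(Z)

Answer: SAME — A ⇓ S^6(Z), B ⇓ S^6(Z)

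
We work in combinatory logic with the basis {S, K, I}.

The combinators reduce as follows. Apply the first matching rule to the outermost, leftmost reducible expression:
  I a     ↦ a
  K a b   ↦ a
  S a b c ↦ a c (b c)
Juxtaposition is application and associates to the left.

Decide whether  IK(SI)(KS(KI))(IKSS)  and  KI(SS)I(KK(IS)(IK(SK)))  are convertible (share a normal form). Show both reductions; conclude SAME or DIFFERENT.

Answer: DIFFERENT — A ⇓ SIS, B ⇓ K(K(SK))

Derivation:
Term A:
  start: IK(SI)(KS(KI))(IKSS)
  [1] K(SI)(KS(KI))(IKSS)
  [2] SI(IKSS)
  [3] SI(KSS)
  [4] SIS

Term B:
  start: KI(SS)I(KK(IS)(IK(SK)))
  [1] II(KK(IS)(IK(SK)))
  [2] I(KK(IS)(IK(SK)))
  [3] KK(IS)(IK(SK))
  [4] K(IK(SK))
  [5] K(K(SK))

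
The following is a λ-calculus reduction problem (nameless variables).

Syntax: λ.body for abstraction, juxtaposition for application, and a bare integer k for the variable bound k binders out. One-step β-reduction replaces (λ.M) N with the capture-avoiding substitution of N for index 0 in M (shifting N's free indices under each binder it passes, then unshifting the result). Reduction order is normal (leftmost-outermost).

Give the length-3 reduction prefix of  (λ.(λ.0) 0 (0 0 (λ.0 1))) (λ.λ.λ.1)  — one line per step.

Answer: after 3 steps: λ.λ.1

Derivation:
  start: (λ.(λ.0) 0 (0 0 (λ.0 1))) (λ.λ.λ.1)
  →1  (λ.0) (λ.λ.λ.1) ((λ.λ.λ.1) (λ.λ.λ.1) (λ.0 (λ.λ.λ.1)))
  →2  (λ.λ.λ.1) ((λ.λ.λ.1) (λ.λ.λ.1) (λ.0 (λ.λ.λ.1)))
  →3  λ.λ.1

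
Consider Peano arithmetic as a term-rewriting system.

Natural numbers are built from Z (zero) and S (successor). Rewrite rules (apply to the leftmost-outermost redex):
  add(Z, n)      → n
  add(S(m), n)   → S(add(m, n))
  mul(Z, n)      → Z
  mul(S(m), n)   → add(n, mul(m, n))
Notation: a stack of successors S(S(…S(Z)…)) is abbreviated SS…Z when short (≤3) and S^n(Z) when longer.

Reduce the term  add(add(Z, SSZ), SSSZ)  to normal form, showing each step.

  start: add(add(Z, SSZ), SSSZ)
  →1  add(SSZ, SSSZ)
  →2  S(add(SZ, SSSZ))
  →3  S(S(add(Z, SSSZ)))
  →4  S^5(Z)

Answer: normal form = S^5(Z)  (in 4 steps)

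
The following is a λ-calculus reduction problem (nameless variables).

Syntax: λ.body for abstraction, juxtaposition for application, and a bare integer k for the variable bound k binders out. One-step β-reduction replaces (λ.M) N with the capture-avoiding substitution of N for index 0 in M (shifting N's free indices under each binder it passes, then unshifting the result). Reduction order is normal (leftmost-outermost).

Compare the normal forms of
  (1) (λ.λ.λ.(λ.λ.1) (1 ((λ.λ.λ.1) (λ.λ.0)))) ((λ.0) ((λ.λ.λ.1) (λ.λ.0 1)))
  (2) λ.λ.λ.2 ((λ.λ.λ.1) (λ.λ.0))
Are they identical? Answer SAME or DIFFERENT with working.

Term A:
  start: (λ.λ.λ.(λ.λ.1) (1 ((λ.λ.λ.1) (λ.λ.0)))) ((λ.0) ((λ.λ.λ.1) (λ.λ.0 1)))
  step 1: λ.λ.(λ.λ.1) (1 ((λ.λ.λ.1) (λ.λ.0)))
  step 2: λ.λ.λ.2 ((λ.λ.λ.1) (λ.λ.0))
  step 3: λ.λ.λ.2 (λ.λ.1)

Term B:
  start: λ.λ.λ.2 ((λ.λ.λ.1) (λ.λ.0))
  step 1: λ.λ.λ.2 (λ.λ.1)

Answer: SAME — A ⇓ λ.λ.λ.2 (λ.λ.1), B ⇓ λ.λ.λ.2 (λ.λ.1)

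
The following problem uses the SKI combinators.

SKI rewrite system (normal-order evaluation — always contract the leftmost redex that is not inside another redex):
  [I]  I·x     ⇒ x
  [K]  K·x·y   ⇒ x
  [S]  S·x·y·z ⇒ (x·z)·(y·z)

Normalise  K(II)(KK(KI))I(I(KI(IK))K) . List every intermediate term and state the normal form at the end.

Answer: normal form = K  (in 7 steps)

Derivation:
  start: K(II)(KK(KI))I(I(KI(IK))K)
  [1] III(I(KI(IK))K)
  [2] II(I(KI(IK))K)
  [3] I(I(KI(IK))K)
  [4] I(KI(IK))K
  [5] KI(IK)K
  [6] IK
  [7] K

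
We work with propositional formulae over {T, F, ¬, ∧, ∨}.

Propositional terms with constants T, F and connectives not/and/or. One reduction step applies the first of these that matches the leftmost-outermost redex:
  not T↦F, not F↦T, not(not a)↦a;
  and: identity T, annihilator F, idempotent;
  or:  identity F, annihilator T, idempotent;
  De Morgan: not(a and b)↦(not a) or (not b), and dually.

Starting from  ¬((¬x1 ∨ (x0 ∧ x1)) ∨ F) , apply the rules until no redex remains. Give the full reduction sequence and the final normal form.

Answer: normal form = x1 ∧ (¬x0 ∨ ¬x1)  (in 6 steps)

Working:
  start: ¬((¬x1 ∨ (x0 ∧ x1)) ∨ F)
  [1] ¬(¬x1 ∨ (x0 ∧ x1)) ∧ ¬F
  [2] (¬¬x1 ∧ ¬(x0 ∧ x1)) ∧ ¬F
  [3] (x1 ∧ ¬(x0 ∧ x1)) ∧ ¬F
  [4] (x1 ∧ (¬x0 ∨ ¬x1)) ∧ ¬F
  [5] (x1 ∧ (¬x0 ∨ ¬x1)) ∧ T
  [6] x1 ∧ (¬x0 ∨ ¬x1)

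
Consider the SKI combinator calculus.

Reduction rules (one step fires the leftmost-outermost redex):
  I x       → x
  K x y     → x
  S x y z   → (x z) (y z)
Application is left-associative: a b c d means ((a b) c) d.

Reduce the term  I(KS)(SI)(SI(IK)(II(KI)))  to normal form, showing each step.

  start: I(KS)(SI)(SI(IK)(II(KI)))
  [1] KS(SI)(SI(IK)(II(KI)))
  [2] S(SI(IK)(II(KI)))
  [3] S(I(II(KI))(IK(II(KI))))
  [4] S(II(KI)(IK(II(KI))))
  [5] S(I(KI)(IK(II(KI))))
  [6] S(KI(IK(II(KI))))
  [7] SI

Answer: normal form = SI  (in 7 steps)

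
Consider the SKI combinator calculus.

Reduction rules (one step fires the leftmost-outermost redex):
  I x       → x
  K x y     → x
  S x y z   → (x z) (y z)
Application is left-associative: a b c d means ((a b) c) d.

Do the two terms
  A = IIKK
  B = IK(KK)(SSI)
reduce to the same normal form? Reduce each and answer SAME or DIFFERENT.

Answer: SAME — A ⇓ KK, B ⇓ KK

Derivation:
Term A:
  start: IIKK
  →1  IKK
  →2  KK

Term B:
  start: IK(KK)(SSI)
  →1  K(KK)(SSI)
  →2  KK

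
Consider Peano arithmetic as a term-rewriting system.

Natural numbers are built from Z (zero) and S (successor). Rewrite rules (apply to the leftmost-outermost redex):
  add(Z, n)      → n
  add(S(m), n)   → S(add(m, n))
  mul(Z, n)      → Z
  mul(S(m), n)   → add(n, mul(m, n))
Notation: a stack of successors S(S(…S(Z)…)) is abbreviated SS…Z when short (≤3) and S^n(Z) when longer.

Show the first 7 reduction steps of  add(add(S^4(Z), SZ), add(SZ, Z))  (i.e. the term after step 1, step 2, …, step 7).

Answer: after 7 steps: S(S(S(add(S(add(Z, SZ)), add(SZ, Z)))))

Derivation:
  start: add(add(S^4(Z), SZ), add(SZ, Z))
  [1] add(S(add(SSSZ, SZ)), add(SZ, Z))
  [2] S(add(add(SSSZ, SZ), add(SZ, Z)))
  [3] S(add(S(add(SSZ, SZ)), add(SZ, Z)))
  [4] S(S(add(add(SSZ, SZ), add(SZ, Z))))
  [5] S(S(add(S(add(SZ, SZ)), add(SZ, Z))))
  [6] S(S(S(add(add(SZ, SZ), add(SZ, Z)))))
  [7] S(S(S(add(S(add(Z, SZ)), add(SZ, Z)))))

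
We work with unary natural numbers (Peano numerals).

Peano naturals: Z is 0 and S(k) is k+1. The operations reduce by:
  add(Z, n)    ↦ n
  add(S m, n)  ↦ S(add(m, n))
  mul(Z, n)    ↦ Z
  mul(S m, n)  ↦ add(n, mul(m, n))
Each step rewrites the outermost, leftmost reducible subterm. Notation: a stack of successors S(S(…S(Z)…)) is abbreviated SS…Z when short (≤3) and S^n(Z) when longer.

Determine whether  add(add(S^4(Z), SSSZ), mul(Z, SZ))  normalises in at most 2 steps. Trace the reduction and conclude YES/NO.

  start: add(add(S^4(Z), SSSZ), mul(Z, SZ))
  [1] add(S(add(SSSZ, SSSZ)), mul(Z, SZ))
  [2] S(add(add(SSSZ, SSSZ), mul(Z, SZ)))

Answer: NO — after 2 steps the term is S(add(add(SSSZ, SSSZ), mul(Z, SZ))), not yet normal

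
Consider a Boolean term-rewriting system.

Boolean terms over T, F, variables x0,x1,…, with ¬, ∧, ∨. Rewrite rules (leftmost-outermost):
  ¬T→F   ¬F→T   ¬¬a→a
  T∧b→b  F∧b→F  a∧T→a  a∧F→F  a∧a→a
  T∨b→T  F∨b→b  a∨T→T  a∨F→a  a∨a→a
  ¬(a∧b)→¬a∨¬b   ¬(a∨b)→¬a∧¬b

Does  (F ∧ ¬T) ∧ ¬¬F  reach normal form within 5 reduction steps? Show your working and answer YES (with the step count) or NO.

Answer: YES — reaches normal form F in 2 ≤ 5 steps

Derivation:
  start: (F ∧ ¬T) ∧ ¬¬F
  step 1: F ∧ ¬¬F
  step 2: F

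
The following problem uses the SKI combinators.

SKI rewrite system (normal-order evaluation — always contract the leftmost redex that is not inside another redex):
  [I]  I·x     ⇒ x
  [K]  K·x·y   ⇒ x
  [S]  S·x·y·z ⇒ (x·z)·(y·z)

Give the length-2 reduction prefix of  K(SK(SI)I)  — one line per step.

  start: K(SK(SI)I)
  step 1: K(KI(SII))
  step 2: KI

Answer: after 2 steps: KI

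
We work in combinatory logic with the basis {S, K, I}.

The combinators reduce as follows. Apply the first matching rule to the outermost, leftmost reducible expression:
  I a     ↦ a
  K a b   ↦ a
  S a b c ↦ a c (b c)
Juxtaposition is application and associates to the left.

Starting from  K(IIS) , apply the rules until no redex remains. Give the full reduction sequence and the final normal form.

Answer: normal form = KS  (in 2 steps)

Working:
  start: K(IIS)
  →1  K(IS)
  →2  KS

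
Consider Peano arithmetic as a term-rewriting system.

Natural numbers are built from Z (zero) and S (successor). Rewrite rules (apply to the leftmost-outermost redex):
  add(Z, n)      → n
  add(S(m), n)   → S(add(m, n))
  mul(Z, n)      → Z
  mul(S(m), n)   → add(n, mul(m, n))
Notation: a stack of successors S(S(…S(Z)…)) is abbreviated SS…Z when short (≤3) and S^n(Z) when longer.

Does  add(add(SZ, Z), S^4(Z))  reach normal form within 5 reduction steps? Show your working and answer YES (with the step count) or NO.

Answer: YES — reaches normal form S^5(Z) in 4 ≤ 5 steps

Working:
  start: add(add(SZ, Z), S^4(Z))
  step 1: add(S(add(Z, Z)), S^4(Z))
  step 2: S(add(add(Z, Z), S^4(Z)))
  step 3: S(add(Z, S^4(Z)))
  step 4: S^5(Z)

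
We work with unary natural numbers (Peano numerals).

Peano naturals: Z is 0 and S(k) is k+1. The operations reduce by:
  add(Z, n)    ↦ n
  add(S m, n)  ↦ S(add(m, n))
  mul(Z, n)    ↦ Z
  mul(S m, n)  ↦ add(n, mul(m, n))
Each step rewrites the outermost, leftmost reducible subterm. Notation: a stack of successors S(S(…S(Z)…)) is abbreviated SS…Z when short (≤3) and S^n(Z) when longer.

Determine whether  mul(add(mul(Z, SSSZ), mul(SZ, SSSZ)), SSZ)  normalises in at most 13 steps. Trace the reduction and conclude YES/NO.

Answer: NO — after 13 steps the term is S(S(S(S(mul(add(SZ, mul(Z, SSSZ)), SSZ))))), not yet normal

Derivation:
  start: mul(add(mul(Z, SSSZ), mul(SZ, SSSZ)), SSZ)
  [1] mul(add(Z, mul(SZ, SSSZ)), SSZ)
  [2] mul(mul(SZ, SSSZ), SSZ)
  [3] mul(add(SSSZ, mul(Z, SSSZ)), SSZ)
  [4] mul(S(add(SSZ, mul(Z, SSSZ))), SSZ)
  [5] add(SSZ, mul(add(SSZ, mul(Z, SSSZ)), SSZ))
  [6] S(add(SZ, mul(add(SSZ, mul(Z, SSSZ)), SSZ)))
  [7] S(S(add(Z, mul(add(SSZ, mul(Z, SSSZ)), SSZ))))
  [8] S(S(mul(add(SSZ, mul(Z, SSSZ)), SSZ)))
  [9] S(S(mul(S(add(SZ, mul(Z, SSSZ))), SSZ)))
  [10] S(S(add(SSZ, mul(add(SZ, mul(Z, SSSZ)), SSZ))))
  [11] S(S(S(add(SZ, mul(add(SZ, mul(Z, SSSZ)), SSZ)))))
  [12] S(S(S(S(add(Z, mul(add(SZ, mul(Z, SSSZ)), SSZ))))))
  [13] S(S(S(S(mul(add(SZ, mul(Z, SSSZ)), SSZ)))))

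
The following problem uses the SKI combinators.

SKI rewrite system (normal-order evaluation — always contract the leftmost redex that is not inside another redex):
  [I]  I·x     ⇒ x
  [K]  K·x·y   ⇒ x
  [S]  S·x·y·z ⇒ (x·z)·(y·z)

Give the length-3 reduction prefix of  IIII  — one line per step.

Answer: after 3 steps: I

Reduction:
  start: IIII
  →1  III
  →2  II
  →3  I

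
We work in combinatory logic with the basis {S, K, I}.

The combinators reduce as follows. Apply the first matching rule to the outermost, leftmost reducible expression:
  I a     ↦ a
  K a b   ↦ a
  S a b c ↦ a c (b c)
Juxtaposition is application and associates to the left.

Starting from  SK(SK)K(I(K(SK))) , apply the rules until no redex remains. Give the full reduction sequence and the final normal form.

Answer: normal form = K(K(SK))  (in 3 steps)

Derivation:
  start: SK(SK)K(I(K(SK)))
  step 1: KK(SKK)(I(K(SK)))
  step 2: K(I(K(SK)))
  step 3: K(K(SK))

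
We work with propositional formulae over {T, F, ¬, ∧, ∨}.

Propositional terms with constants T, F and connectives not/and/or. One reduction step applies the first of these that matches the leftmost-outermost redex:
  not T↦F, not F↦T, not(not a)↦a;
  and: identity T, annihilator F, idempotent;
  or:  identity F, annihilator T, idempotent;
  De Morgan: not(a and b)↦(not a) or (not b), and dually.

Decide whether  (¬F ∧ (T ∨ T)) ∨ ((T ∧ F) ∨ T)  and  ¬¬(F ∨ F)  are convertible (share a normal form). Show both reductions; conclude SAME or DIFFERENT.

Answer: DIFFERENT — A ⇓ T, B ⇓ F

Working:
Term A:
  start: (¬F ∧ (T ∨ T)) ∨ ((T ∧ F) ∨ T)
  →1  (T ∧ (T ∨ T)) ∨ ((T ∧ F) ∨ T)
  →2  (T ∨ T) ∨ ((T ∧ F) ∨ T)
  →3  T ∨ ((T ∧ F) ∨ T)
  →4  T

Term B:
  start: ¬¬(F ∨ F)
  →1  F ∨ F
  →2  F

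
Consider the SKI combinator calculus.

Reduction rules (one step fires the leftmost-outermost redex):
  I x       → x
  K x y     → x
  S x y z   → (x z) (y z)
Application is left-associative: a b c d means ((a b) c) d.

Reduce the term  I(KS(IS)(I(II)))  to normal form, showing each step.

Answer: normal form = SI  (in 4 steps)

Working:
  start: I(KS(IS)(I(II)))
  step 1: KS(IS)(I(II))
  step 2: S(I(II))
  step 3: S(II)
  step 4: SI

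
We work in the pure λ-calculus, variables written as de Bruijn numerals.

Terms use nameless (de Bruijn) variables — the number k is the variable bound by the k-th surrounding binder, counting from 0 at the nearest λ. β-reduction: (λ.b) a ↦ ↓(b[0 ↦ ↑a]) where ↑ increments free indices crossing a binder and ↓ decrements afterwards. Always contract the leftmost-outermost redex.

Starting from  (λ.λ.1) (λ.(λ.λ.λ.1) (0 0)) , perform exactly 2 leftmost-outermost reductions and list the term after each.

  start: (λ.λ.1) (λ.(λ.λ.λ.1) (0 0))
  step 1: λ.λ.(λ.λ.λ.1) (0 0)
  step 2: λ.λ.λ.λ.1

Answer: after 2 steps: λ.λ.λ.λ.1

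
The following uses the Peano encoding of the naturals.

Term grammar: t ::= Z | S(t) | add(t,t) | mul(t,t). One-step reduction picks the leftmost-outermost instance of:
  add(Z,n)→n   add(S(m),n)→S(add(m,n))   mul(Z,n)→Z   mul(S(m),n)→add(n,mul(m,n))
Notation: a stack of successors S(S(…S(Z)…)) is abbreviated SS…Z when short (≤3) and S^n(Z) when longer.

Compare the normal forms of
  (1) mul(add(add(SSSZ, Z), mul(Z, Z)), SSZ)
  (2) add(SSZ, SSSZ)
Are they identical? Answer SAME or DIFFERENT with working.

Term A:
  start: mul(add(add(SSSZ, Z), mul(Z, Z)), SSZ)
  [1] mul(add(S(add(SSZ, Z)), mul(Z, Z)), SSZ)
  [2] mul(S(add(add(SSZ, Z), mul(Z, Z))), SSZ)
  [3] add(SSZ, mul(add(add(SSZ, Z), mul(Z, Z)), SSZ))
  [4] S(add(SZ, mul(add(add(SSZ, Z), mul(Z, Z)), SSZ)))
  [5] S(S(add(Z, mul(add(add(SSZ, Z), mul(Z, Z)), SSZ))))
  [6] S(S(mul(add(add(SSZ, Z), mul(Z, Z)), SSZ)))
  [7] S(S(mul(add(S(add(SZ, Z)), mul(Z, Z)), SSZ)))
  [8] S(S(mul(S(add(add(SZ, Z), mul(Z, Z))), SSZ)))
  [9] S(S(add(SSZ, mul(add(add(SZ, Z), mul(Z, Z)), SSZ))))
  [10] S(S(S(add(SZ, mul(add(add(SZ, Z), mul(Z, Z)), SSZ)))))
  [11] S(S(S(S(add(Z, mul(add(add(SZ, Z), mul(Z, Z)), SSZ))))))
  [12] S(S(S(S(mul(add(add(SZ, Z), mul(Z, Z)), SSZ)))))
  [13] S(S(S(S(mul(add(S(add(Z, Z)), mul(Z, Z)), SSZ)))))
  [14] S(S(S(S(mul(S(add(add(Z, Z), mul(Z, Z))), SSZ)))))
  [15] S(S(S(S(add(SSZ, mul(add(add(Z, Z), mul(Z, Z)), SSZ))))))
  [16] S(S(S(S(S(add(SZ, mul(add(add(Z, Z), mul(Z, Z)), SSZ)))))))
  [17] S(S(S(S(S(S(add(Z, mul(add(add(Z, Z), mul(Z, Z)), SSZ))))))))
  [18] S(S(S(S(S(S(mul(add(add(Z, Z), mul(Z, Z)), SSZ)))))))
  [19] S(S(S(S(S(S(mul(add(Z, mul(Z, Z)), SSZ)))))))
  [20] S(S(S(S(S(S(mul(mul(Z, Z), SSZ)))))))
  [21] S(S(S(S(S(S(mul(Z, SSZ)))))))
  [22] S^6(Z)

Term B:
  start: add(SSZ, SSSZ)
  [1] S(add(SZ, SSSZ))
  [2] S(S(add(Z, SSSZ)))
  [3] S^5(Z)

Answer: DIFFERENT — A ⇓ S^6(Z), B ⇓ S^5(Z)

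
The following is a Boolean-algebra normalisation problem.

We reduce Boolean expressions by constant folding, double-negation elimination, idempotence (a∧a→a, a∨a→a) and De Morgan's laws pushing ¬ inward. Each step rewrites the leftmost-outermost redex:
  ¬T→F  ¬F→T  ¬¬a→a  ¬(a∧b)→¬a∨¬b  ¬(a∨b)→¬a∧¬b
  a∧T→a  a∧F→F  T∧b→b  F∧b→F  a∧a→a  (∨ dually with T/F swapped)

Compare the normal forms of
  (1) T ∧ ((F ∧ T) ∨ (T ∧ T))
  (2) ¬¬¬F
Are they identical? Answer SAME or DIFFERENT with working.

Answer: SAME — A ⇓ T, B ⇓ T

Working:
Term A:
  start: T ∧ ((F ∧ T) ∨ (T ∧ T))
  →1  (F ∧ T) ∨ (T ∧ T)
  →2  F ∨ (T ∧ T)
  →3  T ∧ T
  →4  T

Term B:
  start: ¬¬¬F
  →1  ¬F
  →2  T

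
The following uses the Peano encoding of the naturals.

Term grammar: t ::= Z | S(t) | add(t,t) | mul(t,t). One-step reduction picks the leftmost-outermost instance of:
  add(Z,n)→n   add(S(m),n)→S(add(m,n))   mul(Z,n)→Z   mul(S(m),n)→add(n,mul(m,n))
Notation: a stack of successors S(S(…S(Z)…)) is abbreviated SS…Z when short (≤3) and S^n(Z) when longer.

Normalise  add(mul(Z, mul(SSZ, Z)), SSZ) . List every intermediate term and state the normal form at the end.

Answer: normal form = SSZ  (in 2 steps)

Derivation:
  start: add(mul(Z, mul(SSZ, Z)), SSZ)
  step 1: add(Z, SSZ)
  step 2: SSZ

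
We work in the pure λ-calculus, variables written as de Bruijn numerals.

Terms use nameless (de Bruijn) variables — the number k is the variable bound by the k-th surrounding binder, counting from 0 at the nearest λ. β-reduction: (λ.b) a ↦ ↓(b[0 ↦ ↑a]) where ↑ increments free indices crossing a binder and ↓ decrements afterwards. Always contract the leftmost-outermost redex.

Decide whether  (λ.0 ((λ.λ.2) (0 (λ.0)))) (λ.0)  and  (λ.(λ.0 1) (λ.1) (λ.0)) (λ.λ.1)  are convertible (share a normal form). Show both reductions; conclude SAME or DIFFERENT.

Term A:
  start: (λ.0 ((λ.λ.2) (0 (λ.0)))) (λ.0)
  [1] (λ.0) ((λ.λ.λ.0) ((λ.0) (λ.0)))
  [2] (λ.λ.λ.0) ((λ.0) (λ.0))
  [3] λ.λ.0

Term B:
  start: (λ.(λ.0 1) (λ.1) (λ.0)) (λ.λ.1)
  [1] (λ.0 (λ.λ.1)) (λ.λ.λ.1) (λ.0)
  [2] (λ.λ.λ.1) (λ.λ.1) (λ.0)
  [3] (λ.λ.1) (λ.0)
  [4] λ.λ.0

Answer: SAME — A ⇓ λ.λ.0, B ⇓ λ.λ.0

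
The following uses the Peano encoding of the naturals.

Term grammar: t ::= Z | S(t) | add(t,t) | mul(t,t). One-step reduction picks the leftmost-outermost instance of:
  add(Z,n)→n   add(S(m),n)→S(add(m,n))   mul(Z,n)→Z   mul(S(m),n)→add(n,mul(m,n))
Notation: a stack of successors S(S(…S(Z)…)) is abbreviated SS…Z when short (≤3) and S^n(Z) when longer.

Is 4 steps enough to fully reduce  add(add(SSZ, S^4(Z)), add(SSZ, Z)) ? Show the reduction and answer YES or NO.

Answer: NO — after 4 steps the term is S(S(add(add(Z, S^4(Z)), add(SSZ, Z)))), not yet normal

Derivation:
  start: add(add(SSZ, S^4(Z)), add(SSZ, Z))
  →1  add(S(add(SZ, S^4(Z))), add(SSZ, Z))
  →2  S(add(add(SZ, S^4(Z)), add(SSZ, Z)))
  →3  S(add(S(add(Z, S^4(Z))), add(SSZ, Z)))
  →4  S(S(add(add(Z, S^4(Z)), add(SSZ, Z))))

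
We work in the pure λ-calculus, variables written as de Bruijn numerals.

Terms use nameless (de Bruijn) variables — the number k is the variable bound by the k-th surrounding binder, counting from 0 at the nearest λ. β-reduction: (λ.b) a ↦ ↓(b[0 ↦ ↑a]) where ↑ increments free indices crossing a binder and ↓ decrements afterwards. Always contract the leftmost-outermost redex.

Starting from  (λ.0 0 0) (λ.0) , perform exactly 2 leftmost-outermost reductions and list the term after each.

  start: (λ.0 0 0) (λ.0)
  →1  (λ.0) (λ.0) (λ.0)
  →2  (λ.0) (λ.0)

Answer: after 2 steps: (λ.0) (λ.0)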